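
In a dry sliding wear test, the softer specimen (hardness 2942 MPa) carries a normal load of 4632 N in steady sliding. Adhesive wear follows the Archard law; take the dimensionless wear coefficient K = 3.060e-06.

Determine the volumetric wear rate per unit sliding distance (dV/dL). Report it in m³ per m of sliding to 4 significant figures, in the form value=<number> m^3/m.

The computation runs at full float precision — the intermediates are shown rounded — a single final rounding: four significant digits.
Hardness H = 2942 MPa = 2.942e+09 Pa.
In SI base units: W = 4632 N, H = 2.942e+09 Pa, K = 3.060e-06.
Sliding wear rate dV/dL = K·W/H, per unit distance: 3.060e-06 · 4632 / 2.942e+09 = 4.818e-12 m³/m.

value=4.818e-12 m^3/m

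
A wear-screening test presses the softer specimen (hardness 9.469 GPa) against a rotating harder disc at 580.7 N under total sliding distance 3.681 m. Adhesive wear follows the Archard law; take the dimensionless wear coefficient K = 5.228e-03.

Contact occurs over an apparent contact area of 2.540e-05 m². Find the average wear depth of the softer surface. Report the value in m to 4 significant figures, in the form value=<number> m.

value=4.646e-05 m

All working math keeps full float precision. Intermediate values are printed rounded — one last rounding, at 4 significant figures.
Convert: Hardness H = 9.469 GPa = 9.469e+09 Pa.
Working in SI base units: W = 580.7 N, H = 9.469e+09 Pa, K = 5.228e-03.
The Archard volume V = K·W·L/H = 5.228e-03 · 580.7 · 3.681 / 9.469e+09 = 1.180e-09 m³.
Wear depth h = V/A = 1.180e-09 / 2.540e-05 = 4.646e-05 m.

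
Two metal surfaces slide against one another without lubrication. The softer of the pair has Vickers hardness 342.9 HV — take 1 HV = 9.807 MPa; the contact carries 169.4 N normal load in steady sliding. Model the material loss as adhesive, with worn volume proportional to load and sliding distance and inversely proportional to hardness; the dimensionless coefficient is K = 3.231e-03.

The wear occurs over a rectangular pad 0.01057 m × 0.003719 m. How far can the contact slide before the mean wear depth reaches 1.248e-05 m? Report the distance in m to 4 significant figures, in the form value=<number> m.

value=3.014 m

Intermediate values appear rounded — every step holds full float precision — one final rounding, at 4 significant figures.
Hardness H = 342.9 HV × 9.807 MPa/HV = 3363 MPa = 3.363e+09 Pa.
Contact area A = 0.01057 m × 0.003719 m = 3.931e-05 m².
In SI base units, W = 169.4 N, H = 3.363e+09 Pa, K = 3.231e-03.
At the depth limit, V_lim = h_lim·A = 1.248e-05 · 3.931e-05 = 4.906e-10 m³.
Thus life L = V_lim·H/(K·W) = 4.906e-10 · 3.363e+09 / (3.231e-03 · 169.4) = 3.014 m.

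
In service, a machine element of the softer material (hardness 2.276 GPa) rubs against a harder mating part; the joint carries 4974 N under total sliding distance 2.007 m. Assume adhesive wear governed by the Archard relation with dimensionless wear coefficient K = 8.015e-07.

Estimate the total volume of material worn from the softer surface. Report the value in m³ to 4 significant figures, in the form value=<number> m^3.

Intermediate values are shown rounded. Each operation holds full float precision — a lone final rounding, at four significant digits.
Hardness H = 2.276 GPa = 2.276e+09 Pa.
In SI base units, W = 4974 N, H = 2.276e+09 Pa, K = 8.015e-07.
Worn volume V = K·W·L/H = 8.015e-07 · 4974 · 2.007 / 2.276e+09 = 3.515e-12 m³.

value=3.515e-12 m^3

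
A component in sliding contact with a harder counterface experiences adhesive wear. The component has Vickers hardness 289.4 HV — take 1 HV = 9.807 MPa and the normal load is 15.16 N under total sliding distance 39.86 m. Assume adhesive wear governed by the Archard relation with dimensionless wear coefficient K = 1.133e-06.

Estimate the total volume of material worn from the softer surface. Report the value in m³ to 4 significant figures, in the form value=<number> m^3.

value=2.412e-13 m^3

The algebra carries full precision, and the intermediates appear rounded — one final rounding: four significant figures.
Hardness H = 289.4 HV × 9.807 MPa/HV = 2838 MPa = 2.838e+09 Pa.
In SI base units, W = 15.16 N, H = 2.838e+09 Pa, K = 1.133e-06.
Archard volume V = K·W·L/H = 1.133e-06 · 15.16 · 39.86 / 2.838e+09 = 2.412e-13 m³.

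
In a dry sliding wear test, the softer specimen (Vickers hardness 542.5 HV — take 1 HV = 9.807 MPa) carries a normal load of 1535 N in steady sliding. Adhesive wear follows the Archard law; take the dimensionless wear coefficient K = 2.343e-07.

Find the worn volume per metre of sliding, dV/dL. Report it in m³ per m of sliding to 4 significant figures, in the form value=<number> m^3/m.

The computation keeps exact precision — printed values are rounded; one last rounding, at four significant figures.
Hardness H = 542.5 HV × 9.807 MPa/HV = 5320 MPa = 5.320e+09 Pa.
In SI base units, W = 1535 N, H = 5.320e+09 Pa, K = 2.343e-07.
The wear rate dV/dL = K·W/H — distance-free: 2.343e-07 · 1535 / 5.320e+09 = 6.760e-14 m³/m.

value=6.760e-14 m^3/m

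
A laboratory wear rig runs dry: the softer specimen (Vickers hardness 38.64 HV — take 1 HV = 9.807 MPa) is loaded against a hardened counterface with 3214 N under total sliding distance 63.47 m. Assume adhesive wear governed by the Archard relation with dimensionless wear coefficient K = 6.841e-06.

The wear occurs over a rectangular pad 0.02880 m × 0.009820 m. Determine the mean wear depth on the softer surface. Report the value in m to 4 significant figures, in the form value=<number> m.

value=1.302e-05 m

Intermediate values are shown rounded. All working math carries exact precision; rounded once at the end: 4 significant figures.
Convert: Hardness H = 38.64 HV × 9.807 MPa/HV = 378.9 MPa = 3.789e+08 Pa.
Convert: Contact area A = 0.02880 m × 0.009820 m = 2.828e-04 m².
Collected in SI base units: W = 3214 N, H = 3.789e+08 Pa, K = 6.841e-06.
Apply Archard: V = K·W·L/H = 6.841e-06 · 3214 · 63.47 / 3.789e+08 = 3.683e-09 m³.
Average depth h = V/A = 3.683e-09 / 2.828e-04 = 1.302e-05 m.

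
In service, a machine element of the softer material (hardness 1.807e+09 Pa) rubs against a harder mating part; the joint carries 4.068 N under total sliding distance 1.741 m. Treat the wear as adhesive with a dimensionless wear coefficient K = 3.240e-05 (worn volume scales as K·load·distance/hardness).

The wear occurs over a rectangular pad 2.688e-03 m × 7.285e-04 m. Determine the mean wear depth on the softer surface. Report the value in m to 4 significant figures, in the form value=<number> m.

The intermediates are displayed rounded. All working math runs at full float precision; a single final rounding to 4 significant digits.
Convert: Contact area A = 2.688e-03 m × 7.285e-04 m = 1.958e-06 m².
In SI base units: W = 4.068 N, H = 1.807e+09 Pa, K = 3.240e-05.
Worn volume V = K·W·L/H = 3.240e-05 · 4.068 · 1.741 / 1.807e+09 = 1.270e-13 m³.
Wear depth h = V/A = 1.270e-13 / 1.958e-06 = 6.485e-08 m.

value=6.485e-08 m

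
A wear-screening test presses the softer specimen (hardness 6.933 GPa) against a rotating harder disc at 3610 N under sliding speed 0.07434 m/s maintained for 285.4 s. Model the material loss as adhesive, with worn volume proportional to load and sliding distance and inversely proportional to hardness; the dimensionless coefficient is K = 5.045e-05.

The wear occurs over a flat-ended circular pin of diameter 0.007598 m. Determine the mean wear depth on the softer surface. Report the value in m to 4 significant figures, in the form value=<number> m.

Each operation carries full float precision, and shown intermediates are rounded — rounded just once to 4 significant figures.
Convert: Total distance L = v·t = 0.07434 m/s × 285.4 s = 21.22 m.
Convert: Hardness H = 6.933 GPa = 6.933e+09 Pa.
Convert: Contact area A = π·d²/4 = π·(0.007598 m)²/4 = 4.534e-05 m².
Collected in SI base units: W = 3610 N, H = 6.933e+09 Pa, K = 5.045e-05.
Archard relation: V = K·W·L/H = 5.045e-05 · 3610 · 21.22 / 6.933e+09 = 5.573e-10 m³.
Wear depth h = V/A = 5.573e-10 / 4.534e-05 = 1.229e-05 m.

value=1.229e-05 m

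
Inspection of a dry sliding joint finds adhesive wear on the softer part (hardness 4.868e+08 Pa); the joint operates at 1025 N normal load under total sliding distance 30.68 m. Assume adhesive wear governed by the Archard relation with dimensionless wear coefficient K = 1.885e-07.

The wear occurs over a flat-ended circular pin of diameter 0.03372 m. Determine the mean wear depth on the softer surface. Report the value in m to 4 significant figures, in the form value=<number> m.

value=1.364e-08 m

Intermediates appear rounded; every step keeps exact precision. Rounded once at the end to 4 significant digits.
Convert: Contact area A = π·d²/4 = π·(0.03372 m)²/4 = 8.930e-04 m².
In SI base units, W = 1025 N, H = 4.868e+08 Pa, K = 1.885e-07.
By Archard's law, V = K·W·L/H = 1.885e-07 · 1025 · 30.68 / 4.868e+08 = 1.218e-11 m³.
Average depth h = V/A = 1.218e-11 / 8.930e-04 = 1.364e-08 m.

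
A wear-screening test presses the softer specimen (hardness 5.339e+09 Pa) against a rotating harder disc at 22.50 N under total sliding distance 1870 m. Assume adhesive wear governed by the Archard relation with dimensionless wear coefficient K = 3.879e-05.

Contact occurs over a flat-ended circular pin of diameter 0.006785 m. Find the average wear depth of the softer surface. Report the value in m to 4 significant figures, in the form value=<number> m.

Printed values are rounded. The computation keeps exact precision — rounded just once to four significant digits.
Contact area A = π·d²/4 = π·(0.006785 m)²/4 = 3.616e-05 m².
In SI base units: W = 22.50 N, H = 5.339e+09 Pa, K = 3.879e-05.
The Archard volume V = K·W·L/H = 3.879e-05 · 22.50 · 1870 / 5.339e+09 = 3.057e-10 m³.
Depth h = V/A = 3.057e-10 / 3.616e-05 = 8.455e-06 m.

value=8.455e-06 m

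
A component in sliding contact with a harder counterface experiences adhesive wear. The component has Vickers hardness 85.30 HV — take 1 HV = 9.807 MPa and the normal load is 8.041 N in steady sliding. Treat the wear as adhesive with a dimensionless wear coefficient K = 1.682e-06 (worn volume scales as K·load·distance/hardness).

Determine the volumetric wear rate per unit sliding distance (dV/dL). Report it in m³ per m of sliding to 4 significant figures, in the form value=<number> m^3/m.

The algebra keeps full precision — the intermediates are shown rounded — a lone final rounding to four significant digits.
Hardness H = 85.30 HV × 9.807 MPa/HV = 836.5 MPa = 8.365e+08 Pa.
Expressed in SI base units: W = 8.041 N, H = 8.365e+08 Pa, K = 1.682e-06.
The wear rate dV/dL = K·W/H (independent of L): 1.682e-06 · 8.041 / 8.365e+08 = 1.617e-14 m³/m.

value=1.617e-14 m^3/m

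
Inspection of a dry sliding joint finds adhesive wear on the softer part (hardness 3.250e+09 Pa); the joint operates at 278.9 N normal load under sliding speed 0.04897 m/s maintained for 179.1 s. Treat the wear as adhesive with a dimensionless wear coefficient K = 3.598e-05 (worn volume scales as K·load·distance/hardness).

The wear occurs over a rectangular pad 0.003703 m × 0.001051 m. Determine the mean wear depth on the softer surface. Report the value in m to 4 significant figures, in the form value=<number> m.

All working math maintains full precision, and intermediate values are displayed rounded. Rounded just once: 4 significant figures.
Convert: Distance covered L = v·t = 0.04897 m/s × 179.1 s = 8.771 m.
Convert: Contact area A = 0.003703 m × 0.001051 m = 3.892e-06 m².
In SI base units, W = 278.9 N, H = 3.250e+09 Pa, K = 3.598e-05.
Archard volume V = K·W·L/H = 3.598e-05 · 278.9 · 8.771 / 3.250e+09 = 2.708e-11 m³.
Depth h = V/A = 2.708e-11 / 3.892e-06 = 6.958e-06 m.

value=6.958e-06 m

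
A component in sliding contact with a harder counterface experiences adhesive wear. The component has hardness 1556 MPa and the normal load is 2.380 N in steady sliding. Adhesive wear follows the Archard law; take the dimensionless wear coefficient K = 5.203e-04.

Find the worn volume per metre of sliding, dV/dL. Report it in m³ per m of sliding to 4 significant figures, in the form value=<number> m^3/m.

value=7.958e-13 m^3/m

The algebra carries full precision, and displayed values are rounded, and one final rounding: four significant digits.
Hardness H = 1556 MPa = 1.556e+09 Pa.
SI base units throughout: W = 2.380 N, H = 1.556e+09 Pa, K = 5.203e-04.
Sliding wear rate dV/dL = K·W/H: 5.203e-04 · 2.380 / 1.556e+09 = 7.958e-13 m³/m.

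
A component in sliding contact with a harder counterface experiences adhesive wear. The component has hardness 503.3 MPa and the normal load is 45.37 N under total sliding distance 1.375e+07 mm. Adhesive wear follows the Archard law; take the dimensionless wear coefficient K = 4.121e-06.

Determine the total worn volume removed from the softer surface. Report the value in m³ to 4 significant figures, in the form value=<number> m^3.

Intermediate values appear rounded, and every step maintains full precision; one final rounding to 4 significant digits.
Sliding distance L = 1.375e+07 mm = 1.375e+04 m.
Hardness H = 503.3 MPa = 5.033e+08 Pa.
Collected in SI base units: W = 45.37 N, H = 5.033e+08 Pa, K = 4.121e-06.
By Archard's law, V = K·W·L/H = 4.121e-06 · 45.37 · 1.375e+04 / 5.033e+08 = 5.108e-09 m³.

value=5.108e-09 m^3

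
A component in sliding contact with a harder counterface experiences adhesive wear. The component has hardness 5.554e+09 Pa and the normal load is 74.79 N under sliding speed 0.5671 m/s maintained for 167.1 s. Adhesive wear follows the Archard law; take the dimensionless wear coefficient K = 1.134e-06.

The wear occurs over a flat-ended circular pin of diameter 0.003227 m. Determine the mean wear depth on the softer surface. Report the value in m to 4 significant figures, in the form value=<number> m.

Quoted intermediates are rounded; the computation holds exact precision; one final rounding: four significant digits.
Convert: Total distance L = v·t = 0.5671 m/s × 167.1 s = 94.76 m.
Convert: Contact area A = π·d²/4 = π·(0.003227 m)²/4 = 8.179e-06 m².
Expressed in SI base units: W = 74.79 N, H = 5.554e+09 Pa, K = 1.134e-06.
Archard relation: V = K·W·L/H = 1.134e-06 · 74.79 · 94.76 / 5.554e+09 = 1.447e-12 m³.
Depth h = V/A = 1.447e-12 / 8.179e-06 = 1.769e-07 m.

value=1.769e-07 m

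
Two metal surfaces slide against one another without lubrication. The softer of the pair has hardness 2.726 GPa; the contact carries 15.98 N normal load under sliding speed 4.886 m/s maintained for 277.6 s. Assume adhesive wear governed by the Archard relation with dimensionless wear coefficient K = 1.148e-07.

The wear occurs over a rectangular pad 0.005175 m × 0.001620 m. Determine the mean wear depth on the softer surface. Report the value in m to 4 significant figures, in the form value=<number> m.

value=1.089e-07 m

Intermediate values are printed rounded. The algebra holds full precision, and a lone final rounding: four significant figures.
Sliding distance L = v·t = 4.886 m/s × 277.6 s = 1356 m.
Hardness H = 2.726 GPa = 2.726e+09 Pa.
Contact area A = 0.005175 m × 0.001620 m = 8.383e-06 m².
As SI base values: W = 15.98 N, H = 2.726e+09 Pa, K = 1.148e-07.
The Archard volume V = K·W·L/H = 1.148e-07 · 15.98 · 1356 / 2.726e+09 = 9.128e-13 m³.
Depth of wear h = V/A = 9.128e-13 / 8.383e-06 = 1.089e-07 m.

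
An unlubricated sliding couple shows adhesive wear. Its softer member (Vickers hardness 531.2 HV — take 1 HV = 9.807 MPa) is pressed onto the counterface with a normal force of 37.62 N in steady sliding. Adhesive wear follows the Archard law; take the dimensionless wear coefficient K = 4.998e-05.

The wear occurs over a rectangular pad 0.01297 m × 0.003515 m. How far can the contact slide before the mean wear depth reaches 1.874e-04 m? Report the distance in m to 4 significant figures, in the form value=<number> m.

value=2.367e+04 m

Intermediate values are shown rounded — the algebra maintains full float precision; a lone final rounding, at four significant figures.
Convert: Hardness H = 531.2 HV × 9.807 MPa/HV = 5209 MPa = 5.209e+09 Pa.
Convert: Contact area A = 0.01297 m × 0.003515 m = 4.559e-05 m².
SI base units throughout: W = 37.62 N, H = 5.209e+09 Pa, K = 4.998e-05.
Volume at the limit: V_lim = h_lim·A = 1.874e-04 · 4.559e-05 = 8.543e-09 m³.
Sliding life L = V_lim·H/(K·W) = 8.543e-09 · 5.209e+09 / (4.998e-05 · 37.62) = 2.367e+04 m.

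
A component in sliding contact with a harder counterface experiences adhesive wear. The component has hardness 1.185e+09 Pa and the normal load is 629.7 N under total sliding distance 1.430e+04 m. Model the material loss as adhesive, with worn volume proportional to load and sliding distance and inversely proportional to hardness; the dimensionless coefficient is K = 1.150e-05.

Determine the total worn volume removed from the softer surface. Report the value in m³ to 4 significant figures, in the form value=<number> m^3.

All working math holds full float precision; intermediate values are displayed rounded — one final rounding to four significant digits.
Working in SI base units: W = 629.7 N, H = 1.185e+09 Pa, K = 1.150e-05.
By Archard's law, V = K·W·L/H = 1.150e-05 · 629.7 · 1.430e+04 / 1.185e+09 = 8.739e-08 m³.

value=8.739e-08 m^3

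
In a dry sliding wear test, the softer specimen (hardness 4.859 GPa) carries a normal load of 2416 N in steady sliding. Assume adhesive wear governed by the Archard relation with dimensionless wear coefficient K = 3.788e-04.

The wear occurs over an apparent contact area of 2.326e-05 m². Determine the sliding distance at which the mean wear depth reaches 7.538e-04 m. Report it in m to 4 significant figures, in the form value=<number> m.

value=93.09 m

Intermediate values are shown rounded. All arithmetic maintains full precision, and a lone final rounding to 4 significant digits.
Convert: Hardness H = 4.859 GPa = 4.859e+09 Pa.
Restated in SI base units: W = 2416 N, H = 4.859e+09 Pa, K = 3.788e-04.
Volume at the limit: V_lim = h_lim·A = 7.538e-04 · 2.326e-05 = 1.753e-08 m³.
Sliding life L = V_lim·H/(K·W) = 1.753e-08 · 4.859e+09 / (3.788e-04 · 2416) = 93.09 m.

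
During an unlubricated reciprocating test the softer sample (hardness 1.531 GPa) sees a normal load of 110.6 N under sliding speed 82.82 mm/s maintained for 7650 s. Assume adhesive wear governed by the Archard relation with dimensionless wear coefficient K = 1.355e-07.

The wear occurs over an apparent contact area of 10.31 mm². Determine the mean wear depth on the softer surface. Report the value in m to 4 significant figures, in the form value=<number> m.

All arithmetic runs at exact precision. Intermediates are printed rounded. Rounded once at the end to four significant digits.
Sliding speed v = 82.82 mm/s = 0.08282 m/s. Distance L = v·t = 0.08282 m/s × 7650 s = 633.6 m.
Hardness H = 1.531 GPa = 1.531e+09 Pa.
Contact area A = 10.31 mm² = 1.031e-05 m².
In SI base units, W = 110.6 N, H = 1.531e+09 Pa, K = 1.355e-07.
Volume removed: V = K·W·L/H = 1.355e-07 · 110.6 · 633.6 / 1.531e+09 = 6.202e-12 m³.
Average depth h = V/A = 6.202e-12 / 1.031e-05 = 6.015e-07 m.

value=6.015e-07 m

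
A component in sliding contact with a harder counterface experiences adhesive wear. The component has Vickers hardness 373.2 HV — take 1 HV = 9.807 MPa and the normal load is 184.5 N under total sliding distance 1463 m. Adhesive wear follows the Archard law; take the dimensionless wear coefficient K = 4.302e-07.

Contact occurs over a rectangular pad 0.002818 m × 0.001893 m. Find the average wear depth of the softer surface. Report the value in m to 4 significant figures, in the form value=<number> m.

The intermediates are displayed rounded, and all arithmetic carries full float precision — one final rounding to four significant digits.
Convert: Hardness H = 373.2 HV × 9.807 MPa/HV = 3660 MPa = 3.660e+09 Pa.
Convert: Contact area A = 0.002818 m × 0.001893 m = 5.334e-06 m².
As SI base values: W = 184.5 N, H = 3.660e+09 Pa, K = 4.302e-07.
Apply Archard: V = K·W·L/H = 4.302e-07 · 184.5 · 1463 / 3.660e+09 = 3.173e-11 m³.
Depth h = V/A = 3.173e-11 / 5.334e-06 = 5.948e-06 m.

value=5.948e-06 m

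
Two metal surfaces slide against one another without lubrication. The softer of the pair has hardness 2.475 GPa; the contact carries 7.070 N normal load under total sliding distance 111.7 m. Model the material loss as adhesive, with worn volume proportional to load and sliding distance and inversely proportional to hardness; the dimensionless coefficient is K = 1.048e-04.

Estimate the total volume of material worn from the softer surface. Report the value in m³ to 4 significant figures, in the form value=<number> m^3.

The intermediates are printed rounded — all working math holds full precision. Rounded once at the end, at four significant figures.
Hardness H = 2.475 GPa = 2.475e+09 Pa.
SI base units throughout: W = 7.070 N, H = 2.475e+09 Pa, K = 1.048e-04.
Volume removed: V = K·W·L/H = 1.048e-04 · 7.070 · 111.7 / 2.475e+09 = 3.344e-11 m³.

value=3.344e-11 m^3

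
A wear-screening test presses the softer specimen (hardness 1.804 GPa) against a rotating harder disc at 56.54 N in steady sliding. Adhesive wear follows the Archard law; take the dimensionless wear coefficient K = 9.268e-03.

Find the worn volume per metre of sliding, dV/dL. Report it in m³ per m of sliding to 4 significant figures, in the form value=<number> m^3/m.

The algebra holds full precision. Intermediate values are printed rounded; one last rounding to four significant figures.
Convert: Hardness H = 1.804 GPa = 1.804e+09 Pa.
Collected in SI base units: W = 56.54 N, H = 1.804e+09 Pa, K = 9.268e-03.
The wear rate dV/dL = K·W/H, per unit distance: 9.268e-03 · 56.54 / 1.804e+09 = 2.905e-10 m³/m.

value=2.905e-10 m^3/m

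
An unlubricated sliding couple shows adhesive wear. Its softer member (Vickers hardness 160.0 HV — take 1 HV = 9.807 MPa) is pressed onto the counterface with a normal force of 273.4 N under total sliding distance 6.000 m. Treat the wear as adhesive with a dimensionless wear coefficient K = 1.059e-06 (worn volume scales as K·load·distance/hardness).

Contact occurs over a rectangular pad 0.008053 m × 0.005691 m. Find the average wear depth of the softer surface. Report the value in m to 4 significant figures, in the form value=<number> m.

Displayed values are rounded, and every step runs at full float precision, and a single final rounding: four significant digits.
Hardness H = 160.0 HV × 9.807 MPa/HV = 1569 MPa = 1.569e+09 Pa.
Contact area A = 0.008053 m × 0.005691 m = 4.583e-05 m².
In SI base units, W = 273.4 N, H = 1.569e+09 Pa, K = 1.059e-06.
Apply Archard: V = K·W·L/H = 1.059e-06 · 273.4 · 6.000 / 1.569e+09 = 1.107e-12 m³.
Wear depth h = V/A = 1.107e-12 / 4.583e-05 = 2.416e-08 m.

value=2.416e-08 m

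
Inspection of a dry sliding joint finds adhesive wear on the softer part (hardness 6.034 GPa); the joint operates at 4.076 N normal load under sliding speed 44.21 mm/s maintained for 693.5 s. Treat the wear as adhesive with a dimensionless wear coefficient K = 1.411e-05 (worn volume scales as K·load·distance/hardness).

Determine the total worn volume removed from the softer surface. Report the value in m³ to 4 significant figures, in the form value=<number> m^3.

value=2.922e-13 m^3

Each operation holds full float precision. Printed values are rounded, and a lone final rounding: 4 significant figures.
Sliding speed v = 44.21 mm/s = 0.04421 m/s. Total distance L = v·t = 0.04421 m/s × 693.5 s = 30.66 m.
Hardness H = 6.034 GPa = 6.034e+09 Pa.
Working in SI base units: W = 4.076 N, H = 6.034e+09 Pa, K = 1.411e-05.
Archard relation: V = K·W·L/H = 1.411e-05 · 4.076 · 30.66 / 6.034e+09 = 2.922e-13 m³.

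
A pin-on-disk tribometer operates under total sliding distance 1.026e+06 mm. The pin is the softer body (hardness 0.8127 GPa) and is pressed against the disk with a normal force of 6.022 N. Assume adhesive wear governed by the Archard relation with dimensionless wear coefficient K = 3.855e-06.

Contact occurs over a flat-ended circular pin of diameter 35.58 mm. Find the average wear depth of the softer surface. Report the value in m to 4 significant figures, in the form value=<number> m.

value=2.948e-08 m

The algebra maintains exact precision. Intermediate values are shown rounded. Rounded just once, at four significant digits.
Convert: Sliding distance L = 1.026e+06 mm = 1026 m.
Convert: Hardness H = 0.8127 GPa = 8.127e+08 Pa.
Convert: Pin diameter d = 35.58 mm = 0.03558 m. Contact area A = π·d²/4 = π·(0.03558 m)²/4 = 9.943e-04 m².
SI base units throughout: W = 6.022 N, H = 8.127e+08 Pa, K = 3.855e-06.
The Archard volume V = K·W·L/H = 3.855e-06 · 6.022 · 1026 / 8.127e+08 = 2.931e-11 m³.
Depth h = V/A = 2.931e-11 / 9.943e-04 = 2.948e-08 m.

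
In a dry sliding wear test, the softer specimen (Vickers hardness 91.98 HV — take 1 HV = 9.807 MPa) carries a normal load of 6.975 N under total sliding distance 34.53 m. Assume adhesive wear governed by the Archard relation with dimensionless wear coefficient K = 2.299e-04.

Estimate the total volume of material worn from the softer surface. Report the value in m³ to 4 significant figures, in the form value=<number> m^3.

The algebra maintains exact precision. Intermediate values are shown rounded — one last rounding: 4 significant figures.
Hardness H = 91.98 HV × 9.807 MPa/HV = 902.0 MPa = 9.020e+08 Pa.
As SI base values: W = 6.975 N, H = 9.020e+08 Pa, K = 2.299e-04.
Worn volume V = K·W·L/H = 2.299e-04 · 6.975 · 34.53 / 9.020e+08 = 6.138e-11 m³.

value=6.138e-11 m^3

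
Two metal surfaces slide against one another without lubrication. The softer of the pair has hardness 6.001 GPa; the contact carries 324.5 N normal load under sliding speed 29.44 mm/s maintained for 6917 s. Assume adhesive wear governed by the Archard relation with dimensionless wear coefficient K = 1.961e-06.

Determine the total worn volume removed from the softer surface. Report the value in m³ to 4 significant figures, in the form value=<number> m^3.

value=2.159e-11 m^3

The algebra keeps exact precision. The intermediates appear rounded — rounded just once, at 4 significant digits.
Convert: Sliding speed v = 29.44 mm/s = 0.02944 m/s. Sliding distance L = v·t = 0.02944 m/s × 6917 s = 203.6 m.
Convert: Hardness H = 6.001 GPa = 6.001e+09 Pa.
SI base units throughout: W = 324.5 N, H = 6.001e+09 Pa, K = 1.961e-06.
Volume removed: V = K·W·L/H = 1.961e-06 · 324.5 · 203.6 / 6.001e+09 = 2.159e-11 m³.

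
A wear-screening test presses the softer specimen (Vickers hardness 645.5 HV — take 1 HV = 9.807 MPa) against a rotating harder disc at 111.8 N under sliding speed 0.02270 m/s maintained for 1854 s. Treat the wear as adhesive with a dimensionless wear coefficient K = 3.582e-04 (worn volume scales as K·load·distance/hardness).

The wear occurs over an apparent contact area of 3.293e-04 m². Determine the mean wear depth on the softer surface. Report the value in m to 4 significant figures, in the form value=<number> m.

Quoted intermediates are rounded, and each operation holds full float precision — one last rounding: 4 significant figures.
Convert: Sliding distance L = v·t = 0.02270 m/s × 1854 s = 42.09 m.
Convert: Hardness H = 645.5 HV × 9.807 MPa/HV = 6330 MPa = 6.330e+09 Pa.
Expressed in SI base units: W = 111.8 N, H = 6.330e+09 Pa, K = 3.582e-04.
Worn volume V = K·W·L/H = 3.582e-04 · 111.8 · 42.09 / 6.330e+09 = 2.662e-10 m³.
Mean depth h = V/A = 2.662e-10 / 3.293e-04 = 8.085e-07 m.

value=8.085e-07 m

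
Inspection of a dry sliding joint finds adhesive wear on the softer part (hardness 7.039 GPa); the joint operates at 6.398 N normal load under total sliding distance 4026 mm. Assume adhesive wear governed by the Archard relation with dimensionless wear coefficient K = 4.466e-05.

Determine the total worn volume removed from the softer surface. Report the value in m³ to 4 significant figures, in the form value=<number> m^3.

The algebra holds full float precision; the intermediates are shown rounded, and rounded once at the end to 4 significant digits.
Path length L = 4026 mm = 4.026 m.
Hardness H = 7.039 GPa = 7.039e+09 Pa.
Collected in SI base units: W = 6.398 N, H = 7.039e+09 Pa, K = 4.466e-05.
Archard volume V = K·W·L/H = 4.466e-05 · 6.398 · 4.026 / 7.039e+09 = 1.634e-13 m³.

value=1.634e-13 m^3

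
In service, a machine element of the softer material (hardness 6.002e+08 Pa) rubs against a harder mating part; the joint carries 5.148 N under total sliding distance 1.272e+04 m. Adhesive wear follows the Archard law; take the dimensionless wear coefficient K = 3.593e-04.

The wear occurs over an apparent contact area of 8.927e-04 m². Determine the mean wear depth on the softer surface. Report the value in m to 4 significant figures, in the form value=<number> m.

value=4.391e-05 m

Printed values are rounded — all arithmetic maintains full precision — one final rounding to 4 significant figures.
Expressed in SI base units: W = 5.148 N, H = 6.002e+08 Pa, K = 3.593e-04.
By Archard's law, V = K·W·L/H = 3.593e-04 · 5.148 · 1.272e+04 / 6.002e+08 = 3.920e-08 m³.
Wear depth h = V/A = 3.920e-08 / 8.927e-04 = 4.391e-05 m.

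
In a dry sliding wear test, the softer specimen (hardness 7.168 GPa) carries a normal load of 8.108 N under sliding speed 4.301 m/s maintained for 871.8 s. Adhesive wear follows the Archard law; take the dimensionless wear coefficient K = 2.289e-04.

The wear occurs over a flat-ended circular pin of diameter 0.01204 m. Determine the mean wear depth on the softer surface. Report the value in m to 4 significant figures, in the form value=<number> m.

value=8.527e-06 m

The intermediates are displayed rounded; the algebra carries exact precision — rounded once at the end: four significant figures.
Distance L = v·t = 4.301 m/s × 871.8 s = 3750 m.
Hardness H = 7.168 GPa = 7.168e+09 Pa.
Contact area A = π·d²/4 = π·(0.01204 m)²/4 = 1.139e-04 m².
Working in SI base units: W = 8.108 N, H = 7.168e+09 Pa, K = 2.289e-04.
Apply Archard: V = K·W·L/H = 2.289e-04 · 8.108 · 3750 / 7.168e+09 = 9.708e-10 m³.
Average depth h = V/A = 9.708e-10 / 1.139e-04 = 8.527e-06 m.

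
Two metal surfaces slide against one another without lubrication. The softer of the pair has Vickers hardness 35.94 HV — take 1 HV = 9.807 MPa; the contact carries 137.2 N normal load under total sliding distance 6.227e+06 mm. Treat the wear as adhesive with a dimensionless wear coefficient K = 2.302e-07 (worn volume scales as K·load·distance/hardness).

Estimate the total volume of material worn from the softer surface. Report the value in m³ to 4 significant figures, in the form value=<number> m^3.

Intermediates are displayed rounded; all working math holds full float precision; a single final rounding: four significant figures.
Convert: Distance L = 6.227e+06 mm = 6227 m.
Convert: Hardness H = 35.94 HV × 9.807 MPa/HV = 352.5 MPa = 3.525e+08 Pa.
Restated in SI base units: W = 137.2 N, H = 3.525e+08 Pa, K = 2.302e-07.
By Archard's law, V = K·W·L/H = 2.302e-07 · 137.2 · 6227 / 3.525e+08 = 5.580e-10 m³.

value=5.580e-10 m^3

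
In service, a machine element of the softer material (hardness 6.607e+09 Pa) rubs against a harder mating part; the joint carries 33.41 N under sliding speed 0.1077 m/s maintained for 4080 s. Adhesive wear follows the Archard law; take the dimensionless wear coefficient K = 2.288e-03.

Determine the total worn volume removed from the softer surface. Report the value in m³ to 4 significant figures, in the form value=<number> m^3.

The intermediates are displayed rounded; all working math maintains full precision, and one final rounding to 4 significant figures.
Convert: Sliding distance L = v·t = 0.1077 m/s × 4080 s = 439.4 m.
In SI base units: W = 33.41 N, H = 6.607e+09 Pa, K = 2.288e-03.
Archard volume V = K·W·L/H = 2.288e-03 · 33.41 · 439.4 / 6.607e+09 = 5.084e-09 m³.

value=5.084e-09 m^3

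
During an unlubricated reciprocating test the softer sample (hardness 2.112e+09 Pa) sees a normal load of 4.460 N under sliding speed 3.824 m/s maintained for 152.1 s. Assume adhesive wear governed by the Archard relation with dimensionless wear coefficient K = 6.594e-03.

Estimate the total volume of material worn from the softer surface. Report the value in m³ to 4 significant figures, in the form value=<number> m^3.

value=8.099e-09 m^3

Every step keeps full float precision — intermediate values are printed rounded; a lone final rounding to 4 significant digits.
The distance L = v·t = 3.824 m/s × 152.1 s = 581.6 m.
Collected in SI base units: W = 4.460 N, H = 2.112e+09 Pa, K = 6.594e-03.
Worn volume V = K·W·L/H = 6.594e-03 · 4.460 · 581.6 / 2.112e+09 = 8.099e-09 m³.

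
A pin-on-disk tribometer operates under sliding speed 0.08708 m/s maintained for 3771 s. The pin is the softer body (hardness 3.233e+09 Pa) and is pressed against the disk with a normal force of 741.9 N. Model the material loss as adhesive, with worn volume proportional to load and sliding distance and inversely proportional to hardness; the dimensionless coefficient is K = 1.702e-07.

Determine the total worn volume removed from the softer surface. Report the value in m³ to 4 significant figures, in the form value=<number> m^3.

Each operation keeps exact precision; displayed values are rounded. Rounded once at the end, at 4 significant figures.
Convert: Path length L = v·t = 0.08708 m/s × 3771 s = 328.4 m.
Collected in SI base units: W = 741.9 N, H = 3.233e+09 Pa, K = 1.702e-07.
Archard volume V = K·W·L/H = 1.702e-07 · 741.9 · 328.4 / 3.233e+09 = 1.283e-11 m³.

value=1.283e-11 m^3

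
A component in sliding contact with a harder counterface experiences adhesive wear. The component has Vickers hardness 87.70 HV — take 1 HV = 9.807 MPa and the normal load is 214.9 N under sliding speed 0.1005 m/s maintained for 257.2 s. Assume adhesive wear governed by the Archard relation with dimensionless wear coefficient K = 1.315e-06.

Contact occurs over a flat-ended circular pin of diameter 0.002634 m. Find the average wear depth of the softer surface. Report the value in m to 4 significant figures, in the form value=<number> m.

value=1.559e-06 m

The algebra carries exact precision; quoted intermediates are rounded; a lone final rounding to four significant figures.
Path length L = v·t = 0.1005 m/s × 257.2 s = 25.85 m.
Hardness H = 87.70 HV × 9.807 MPa/HV = 860.1 MPa = 8.601e+08 Pa.
Contact area A = π·d²/4 = π·(0.002634 m)²/4 = 5.449e-06 m².
Working in SI base units: W = 214.9 N, H = 8.601e+08 Pa, K = 1.315e-06.
The Archard volume V = K·W·L/H = 1.315e-06 · 214.9 · 25.85 / 8.601e+08 = 8.493e-12 m³.
Wear depth h = V/A = 8.493e-12 / 5.449e-06 = 1.559e-06 m.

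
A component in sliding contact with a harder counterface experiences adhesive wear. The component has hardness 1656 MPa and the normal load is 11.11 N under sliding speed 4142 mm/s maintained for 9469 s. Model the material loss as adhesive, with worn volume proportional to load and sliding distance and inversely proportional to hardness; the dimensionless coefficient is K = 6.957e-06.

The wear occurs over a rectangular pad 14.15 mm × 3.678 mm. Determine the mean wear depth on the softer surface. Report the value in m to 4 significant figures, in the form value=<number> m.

value=3.517e-05 m

Displayed values are rounded, and all arithmetic maintains exact precision, and rounded just once to 4 significant figures.
Convert: Sliding speed v = 4142 mm/s = 4.142 m/s. Sliding distance L = v·t = 4.142 m/s × 9469 s = 3.922e+04 m.
Convert: Hardness H = 1656 MPa = 1.656e+09 Pa.
Convert: Pad sides 14.15 mm × 3.678 mm = 0.01415 m × 0.003678 m. Contact area A = 0.01415 m × 0.003678 m = 5.204e-05 m².
Collected in SI base units: W = 11.11 N, H = 1.656e+09 Pa, K = 6.957e-06.
The Archard volume V = K·W·L/H = 6.957e-06 · 11.11 · 3.922e+04 / 1.656e+09 = 1.831e-09 m³.
Depth of wear h = V/A = 1.831e-09 / 5.204e-05 = 3.517e-05 m.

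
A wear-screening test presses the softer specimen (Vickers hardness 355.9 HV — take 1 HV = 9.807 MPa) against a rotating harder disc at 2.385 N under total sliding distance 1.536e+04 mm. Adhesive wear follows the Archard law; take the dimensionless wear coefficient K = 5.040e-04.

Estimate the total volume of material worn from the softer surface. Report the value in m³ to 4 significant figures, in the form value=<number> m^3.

value=5.290e-12 m^3

Intermediate values are shown rounded, and the algebra maintains exact precision. Rounded just once, at 4 significant figures.
Convert: Sliding distance L = 1.536e+04 mm = 15.36 m.
Convert: Hardness H = 355.9 HV × 9.807 MPa/HV = 3490 MPa = 3.490e+09 Pa.
In SI base units, W = 2.385 N, H = 3.490e+09 Pa, K = 5.040e-04.
By Archard's law, V = K·W·L/H = 5.040e-04 · 2.385 · 15.36 / 3.490e+09 = 5.290e-12 m³.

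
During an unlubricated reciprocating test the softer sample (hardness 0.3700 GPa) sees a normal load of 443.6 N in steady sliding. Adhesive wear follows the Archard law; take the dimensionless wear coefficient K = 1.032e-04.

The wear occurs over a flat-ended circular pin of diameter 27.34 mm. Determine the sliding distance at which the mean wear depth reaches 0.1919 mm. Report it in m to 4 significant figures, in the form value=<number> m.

value=910.5 m

All working math keeps exact precision — intermediate values are displayed rounded, and one last rounding, at 4 significant digits.
Convert: Hardness H = 0.3700 GPa = 3.700e+08 Pa.
Convert: Pin diameter d = 27.34 mm = 0.02734 m. Contact area A = π·d²/4 = π·(0.02734 m)²/4 = 5.871e-04 m².
Convert: Depth limit h_lim = 0.1919 mm = 1.919e-04 m.
SI base units throughout: W = 443.6 N, H = 3.700e+08 Pa, K = 1.032e-04.
At the depth limit, V_lim = h_lim·A = 1.919e-04 · 5.871e-04 = 1.127e-07 m³.
Thus life L = V_lim·H/(K·W) = 1.127e-07 · 3.700e+08 / (1.032e-04 · 443.6) = 910.5 m.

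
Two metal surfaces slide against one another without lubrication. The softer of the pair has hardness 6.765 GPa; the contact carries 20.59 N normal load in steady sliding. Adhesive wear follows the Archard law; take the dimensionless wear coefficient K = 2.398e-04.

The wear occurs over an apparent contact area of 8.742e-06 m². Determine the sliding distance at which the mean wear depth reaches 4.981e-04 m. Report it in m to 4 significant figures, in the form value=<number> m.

value=5966 m

Intermediate values appear rounded — all arithmetic runs at full precision; rounded once at the end to four significant digits.
Hardness H = 6.765 GPa = 6.765e+09 Pa.
Collected in SI base units: W = 20.59 N, H = 6.765e+09 Pa, K = 2.398e-04.
Permissible volume V_lim = h_lim·A = 4.981e-04 · 8.742e-06 = 4.354e-09 m³.
Inverting, life L = V_lim·H/(K·W) = 4.354e-09 · 6.765e+09 / (2.398e-04 · 20.59) = 5966 m.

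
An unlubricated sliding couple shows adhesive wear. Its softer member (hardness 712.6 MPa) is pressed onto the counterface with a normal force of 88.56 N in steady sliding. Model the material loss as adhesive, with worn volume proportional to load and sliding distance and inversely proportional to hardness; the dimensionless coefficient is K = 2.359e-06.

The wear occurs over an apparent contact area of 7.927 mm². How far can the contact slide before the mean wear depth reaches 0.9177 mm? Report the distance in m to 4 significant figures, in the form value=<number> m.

Every step maintains exact precision. The intermediates are shown rounded. Rounded once at the end to four significant figures.
Convert: Hardness H = 712.6 MPa = 7.126e+08 Pa.
Convert: Contact area A = 7.927 mm² = 7.927e-06 m².
Convert: Depth limit h_lim = 0.9177 mm = 9.177e-04 m.
Working in SI base units: W = 88.56 N, H = 7.126e+08 Pa, K = 2.359e-06.
At the depth limit, V_lim = h_lim·A = 9.177e-04 · 7.927e-06 = 7.275e-09 m³.
Inverting, life L = V_lim·H/(K·W) = 7.275e-09 · 7.126e+08 / (2.359e-06 · 88.56) = 2.481e+04 m.

value=2.481e+04 m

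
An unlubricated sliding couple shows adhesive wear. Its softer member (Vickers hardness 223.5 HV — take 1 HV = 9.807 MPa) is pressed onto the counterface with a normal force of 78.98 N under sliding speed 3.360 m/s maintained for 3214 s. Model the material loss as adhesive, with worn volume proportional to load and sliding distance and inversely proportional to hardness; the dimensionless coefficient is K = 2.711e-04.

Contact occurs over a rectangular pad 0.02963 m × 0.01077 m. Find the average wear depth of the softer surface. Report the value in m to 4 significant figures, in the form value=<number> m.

The intermediates are shown rounded; all arithmetic carries full float precision, and rounded once at the end to four significant figures.
The distance L = v·t = 3.360 m/s × 3214 s = 1.080e+04 m.
Hardness H = 223.5 HV × 9.807 MPa/HV = 2192 MPa = 2.192e+09 Pa.
Contact area A = 0.02963 m × 0.01077 m = 3.191e-04 m².
Expressed in SI base units: W = 78.98 N, H = 2.192e+09 Pa, K = 2.711e-04.
Archard volume V = K·W·L/H = 2.711e-04 · 78.98 · 1.080e+04 / 2.192e+09 = 1.055e-07 m³.
Average depth h = V/A = 1.055e-07 / 3.191e-04 = 3.306e-04 m.

value=3.306e-04 m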